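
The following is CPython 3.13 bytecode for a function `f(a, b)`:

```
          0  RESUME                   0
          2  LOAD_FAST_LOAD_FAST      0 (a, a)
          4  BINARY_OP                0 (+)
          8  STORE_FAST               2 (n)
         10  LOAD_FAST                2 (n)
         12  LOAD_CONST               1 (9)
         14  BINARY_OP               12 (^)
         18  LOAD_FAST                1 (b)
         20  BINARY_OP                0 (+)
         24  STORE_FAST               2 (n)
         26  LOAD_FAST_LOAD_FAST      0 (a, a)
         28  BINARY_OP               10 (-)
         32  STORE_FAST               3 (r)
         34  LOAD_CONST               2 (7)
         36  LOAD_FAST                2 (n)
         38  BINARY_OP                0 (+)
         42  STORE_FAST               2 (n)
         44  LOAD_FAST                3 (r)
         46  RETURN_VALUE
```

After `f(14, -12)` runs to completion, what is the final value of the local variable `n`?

LOAD_FAST_LOAD_FAST a,a → push 14,14. Stack: [14, 14]
BINARY_OP + → 14 + 14 = 28. Stack: [28]
STORE_FAST n → n=28. Stack: []
LOAD_FAST n → push 28. Stack: [28]
LOAD_CONST → push 9. Stack: [28, 9]
BINARY_OP ^ → 28 ^ 9 = 21. Stack: [21]
LOAD_FAST b → push -12. Stack: [21, -12]
BINARY_OP + → 21 + -12 = 9. Stack: [9]
STORE_FAST n → n=9. Stack: []
LOAD_FAST_LOAD_FAST a,a → push 14,14. Stack: [14, 14]
BINARY_OP - → 14 - 14 = 0. Stack: [0]
STORE_FAST r → r=0. Stack: []
LOAD_CONST → push 7. Stack: [7]
LOAD_FAST n → push 9. Stack: [7, 9]
BINARY_OP + → 7 + 9 = 16. Stack: [16]
STORE_FAST n → n=16. Stack: []
LOAD_FAST r → push 0. Stack: [0]
RETURN_VALUE → return 0.

16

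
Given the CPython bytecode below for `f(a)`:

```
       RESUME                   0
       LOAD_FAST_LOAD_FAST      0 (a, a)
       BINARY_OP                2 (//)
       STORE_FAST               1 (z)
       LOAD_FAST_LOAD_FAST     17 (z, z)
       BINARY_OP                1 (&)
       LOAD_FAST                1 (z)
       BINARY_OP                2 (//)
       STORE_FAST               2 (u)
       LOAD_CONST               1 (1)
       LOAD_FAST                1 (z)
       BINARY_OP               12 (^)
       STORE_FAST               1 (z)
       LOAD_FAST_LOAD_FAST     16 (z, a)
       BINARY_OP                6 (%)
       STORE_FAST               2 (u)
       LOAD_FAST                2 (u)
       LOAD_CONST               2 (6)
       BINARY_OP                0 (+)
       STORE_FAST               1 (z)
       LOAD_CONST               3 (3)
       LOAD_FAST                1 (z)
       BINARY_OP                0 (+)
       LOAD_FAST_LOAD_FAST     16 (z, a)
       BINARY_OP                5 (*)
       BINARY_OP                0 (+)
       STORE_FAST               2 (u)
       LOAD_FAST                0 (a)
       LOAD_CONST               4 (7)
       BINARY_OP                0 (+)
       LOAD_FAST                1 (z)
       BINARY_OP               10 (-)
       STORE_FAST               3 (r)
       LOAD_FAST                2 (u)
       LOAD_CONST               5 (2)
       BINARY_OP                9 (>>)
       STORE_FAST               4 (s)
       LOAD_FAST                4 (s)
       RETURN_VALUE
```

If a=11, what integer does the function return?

18

LOAD_FAST_LOAD_FAST a,a → push 11,11. Stack: [11, 11]
BINARY_OP // → 11 // 11 = 1. Stack: [1]
STORE_FAST z → z=1. Stack: []
LOAD_FAST_LOAD_FAST z,z → push 1,1. Stack: [1, 1]
BINARY_OP & → 1 & 1 = 1. Stack: [1]
LOAD_FAST z → push 1. Stack: [1, 1]
BINARY_OP // → 1 // 1 = 1. Stack: [1]
STORE_FAST u → u=1. Stack: []
LOAD_CONST → push 1. Stack: [1]
LOAD_FAST z → push 1. Stack: [1, 1]
BINARY_OP ^ → 1 ^ 1 = 0. Stack: [0]
STORE_FAST z → z=0. Stack: []
LOAD_FAST_LOAD_FAST z,a → push 0,11. Stack: [0, 11]
BINARY_OP % → 0 % 11 = 0. Stack: [0]
STORE_FAST u → u=0. Stack: []
LOAD_FAST u → push 0. Stack: [0]
LOAD_CONST → push 6. Stack: [0, 6]
BINARY_OP + → 0 + 6 = 6. Stack: [6]
STORE_FAST z → z=6. Stack: []
LOAD_CONST → push 3. Stack: [3]
LOAD_FAST z → push 6. Stack: [3, 6]
BINARY_OP + → 3 + 6 = 9. Stack: [9]
LOAD_FAST_LOAD_FAST z,a → push 6,11. Stack: [9, 6, 11]
BINARY_OP * → 6 * 11 = 66. Stack: [9, 66]
BINARY_OP + → 9 + 66 = 75. Stack: [75]
STORE_FAST u → u=75. Stack: []
LOAD_FAST a → push 11. Stack: [11]
LOAD_CONST → push 7. Stack: [11, 7]
BINARY_OP + → 11 + 7 = 18. Stack: [18]
LOAD_FAST z → push 6. Stack: [18, 6]
BINARY_OP - → 18 - 6 = 12. Stack: [12]
STORE_FAST r → r=12. Stack: []
LOAD_FAST u → push 75. Stack: [75]
LOAD_CONST → push 2. Stack: [75, 2]
BINARY_OP >> → 75 >> 2 = 18. Stack: [18]
STORE_FAST s → s=18. Stack: []
LOAD_FAST s → push 18. Stack: [18]
RETURN_VALUE → return 18.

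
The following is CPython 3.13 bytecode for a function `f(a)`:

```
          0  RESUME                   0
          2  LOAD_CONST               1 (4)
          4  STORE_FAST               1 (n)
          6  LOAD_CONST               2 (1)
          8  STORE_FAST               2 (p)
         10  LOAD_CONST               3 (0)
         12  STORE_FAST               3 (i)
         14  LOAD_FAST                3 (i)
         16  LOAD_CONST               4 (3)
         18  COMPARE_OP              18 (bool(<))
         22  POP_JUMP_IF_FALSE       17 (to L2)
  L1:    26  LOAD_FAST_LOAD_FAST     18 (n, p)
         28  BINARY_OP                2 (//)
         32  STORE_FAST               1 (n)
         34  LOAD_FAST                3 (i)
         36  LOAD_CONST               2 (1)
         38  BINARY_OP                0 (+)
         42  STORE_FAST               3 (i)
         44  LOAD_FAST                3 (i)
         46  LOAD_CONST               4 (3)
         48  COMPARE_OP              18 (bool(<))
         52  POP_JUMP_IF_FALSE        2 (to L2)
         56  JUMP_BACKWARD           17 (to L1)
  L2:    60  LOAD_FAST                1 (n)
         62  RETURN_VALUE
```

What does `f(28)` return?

LOAD_CONST → push 4. Stack: [4]
STORE_FAST n → n=4. Stack: []
LOAD_CONST → push 1. Stack: [1]
STORE_FAST p → p=1. Stack: []
LOAD_CONST → push 0. Stack: [0]
STORE_FAST i → i=0. Stack: []
LOAD_FAST i → push 0. Stack: [0]
LOAD_CONST → push 3. Stack: [0, 3]
COMPARE_OP bool(<) → 0 vs 3 = True. Stack: [True]
POP_JUMP_IF_FALSE → pop True; no jump. Stack: []
LOAD_FAST_LOAD_FAST n,p → push 4,1. Stack: [4, 1]
BINARY_OP // → 4 // 1 = 4. Stack: [4]
STORE_FAST n → n=4. Stack: []
LOAD_FAST i → push 0. Stack: [0]
LOAD_CONST → push 1. Stack: [0, 1]
BINARY_OP + → 0 + 1 = 1. Stack: [1]
STORE_FAST i → i=1. Stack: []
LOAD_FAST i → push 1. Stack: [1]
LOAD_CONST → push 3. Stack: [1, 3]
COMPARE_OP bool(<) → 1 vs 3 = True. Stack: [True]
POP_JUMP_IF_FALSE → pop True; no jump. Stack: []
LOAD_FAST_LOAD_FAST n,p → push 4,1. Stack: [4, 1]
BINARY_OP // → 4 // 1 = 4. Stack: [4]
STORE_FAST n → n=4. Stack: []
LOAD_FAST i → push 1. Stack: [1]
LOAD_CONST → push 1. Stack: [1, 1]
BINARY_OP + → 1 + 1 = 2. Stack: [2]
STORE_FAST i → i=2. Stack: []
LOAD_FAST i → push 2. Stack: [2]
LOAD_CONST → push 3. Stack: [2, 3]
COMPARE_OP bool(<) → 2 vs 3 = True. Stack: [True]
POP_JUMP_IF_FALSE → pop True; no jump. Stack: []
LOAD_FAST_LOAD_FAST n,p → push 4,1. Stack: [4, 1]
BINARY_OP // → 4 // 1 = 4. Stack: [4]
STORE_FAST n → n=4. Stack: []
LOAD_FAST i → push 2. Stack: [2]
LOAD_CONST → push 1. Stack: [2, 1]
BINARY_OP + → 2 + 1 = 3. Stack: [3]
STORE_FAST i → i=3. Stack: []
LOAD_FAST i → push 3. Stack: [3]
LOAD_CONST → push 3. Stack: [3, 3]
COMPARE_OP bool(<) → 3 vs 3 = False. Stack: [False]
POP_JUMP_IF_FALSE → pop False; jump. Stack: []
LOAD_FAST n → push 4. Stack: [4]
RETURN_VALUE → return 4.

4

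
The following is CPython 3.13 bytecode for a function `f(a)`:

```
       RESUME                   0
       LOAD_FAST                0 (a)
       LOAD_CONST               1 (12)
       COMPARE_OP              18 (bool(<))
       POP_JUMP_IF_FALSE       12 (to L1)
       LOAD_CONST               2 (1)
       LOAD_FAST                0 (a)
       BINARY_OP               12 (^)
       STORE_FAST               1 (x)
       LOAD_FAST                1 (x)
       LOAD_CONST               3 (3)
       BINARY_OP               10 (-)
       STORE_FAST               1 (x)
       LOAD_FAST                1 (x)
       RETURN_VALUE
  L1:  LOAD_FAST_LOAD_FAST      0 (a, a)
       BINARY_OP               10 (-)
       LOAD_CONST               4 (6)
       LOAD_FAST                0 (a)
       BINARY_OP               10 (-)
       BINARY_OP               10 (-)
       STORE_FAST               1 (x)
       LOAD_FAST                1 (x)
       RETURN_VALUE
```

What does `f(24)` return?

LOAD_FAST a → push 24. Stack: [24]
LOAD_CONST → push 12. Stack: [24, 12]
COMPARE_OP bool(<) → 24 vs 12 = False. Stack: [False]
POP_JUMP_IF_FALSE → pop False; jump. Stack: []
LOAD_FAST_LOAD_FAST a,a → push 24,24. Stack: [24, 24]
BINARY_OP - → 24 - 24 = 0. Stack: [0]
LOAD_CONST → push 6. Stack: [0, 6]
LOAD_FAST a → push 24. Stack: [0, 6, 24]
BINARY_OP - → 6 - 24 = -18. Stack: [0, -18]
BINARY_OP - → 0 - -18 = 18. Stack: [18]
STORE_FAST x → x=18. Stack: []
LOAD_FAST x → push 18. Stack: [18]
RETURN_VALUE → return 18.

18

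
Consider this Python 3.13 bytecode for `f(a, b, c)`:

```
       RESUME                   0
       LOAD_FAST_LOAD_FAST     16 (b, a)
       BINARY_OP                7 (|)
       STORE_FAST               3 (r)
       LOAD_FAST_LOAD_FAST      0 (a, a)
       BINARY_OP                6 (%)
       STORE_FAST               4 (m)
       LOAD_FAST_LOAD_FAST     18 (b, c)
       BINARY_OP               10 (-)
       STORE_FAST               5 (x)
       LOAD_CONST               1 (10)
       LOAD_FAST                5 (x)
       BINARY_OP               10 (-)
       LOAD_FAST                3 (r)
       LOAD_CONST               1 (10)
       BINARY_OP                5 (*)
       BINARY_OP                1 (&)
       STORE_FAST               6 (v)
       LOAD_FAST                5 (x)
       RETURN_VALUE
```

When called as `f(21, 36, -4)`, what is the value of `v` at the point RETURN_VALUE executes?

LOAD_FAST_LOAD_FAST b,a → push 36,21. Stack: [36, 21]
BINARY_OP | → 36 | 21 = 53. Stack: [53]
STORE_FAST r → r=53. Stack: []
LOAD_FAST_LOAD_FAST a,a → push 21,21. Stack: [21, 21]
BINARY_OP % → 21 % 21 = 0. Stack: [0]
STORE_FAST m → m=0. Stack: []
LOAD_FAST_LOAD_FAST b,c → push 36,-4. Stack: [36, -4]
BINARY_OP - → 36 - -4 = 40. Stack: [40]
STORE_FAST x → x=40. Stack: []
LOAD_CONST → push 10. Stack: [10]
LOAD_FAST x → push 40. Stack: [10, 40]
BINARY_OP - → 10 - 40 = -30. Stack: [-30]
LOAD_FAST r → push 53. Stack: [-30, 53]
LOAD_CONST → push 10. Stack: [-30, 53, 10]
BINARY_OP * → 53 * 10 = 530. Stack: [-30, 530]
BINARY_OP & → -30 & 530 = 514. Stack: [514]
STORE_FAST v → v=514. Stack: []
LOAD_FAST x → push 40. Stack: [40]
RETURN_VALUE → return 40.

514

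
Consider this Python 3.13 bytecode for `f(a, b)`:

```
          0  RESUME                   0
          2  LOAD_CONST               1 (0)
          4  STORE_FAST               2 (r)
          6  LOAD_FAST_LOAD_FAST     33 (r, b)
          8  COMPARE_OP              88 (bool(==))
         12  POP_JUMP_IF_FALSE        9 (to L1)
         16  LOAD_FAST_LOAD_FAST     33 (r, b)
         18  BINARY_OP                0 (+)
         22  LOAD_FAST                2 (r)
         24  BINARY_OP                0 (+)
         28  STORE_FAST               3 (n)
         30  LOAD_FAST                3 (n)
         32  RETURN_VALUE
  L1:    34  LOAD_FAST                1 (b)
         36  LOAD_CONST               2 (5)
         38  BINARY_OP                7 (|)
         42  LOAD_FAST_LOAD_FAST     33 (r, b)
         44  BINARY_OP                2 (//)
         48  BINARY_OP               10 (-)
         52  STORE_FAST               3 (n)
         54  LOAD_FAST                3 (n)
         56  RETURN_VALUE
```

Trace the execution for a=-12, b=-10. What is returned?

-9

LOAD_CONST → push 0. Stack: [0]
STORE_FAST r → r=0. Stack: []
LOAD_FAST_LOAD_FAST r,b → push 0,-10. Stack: [0, -10]
COMPARE_OP bool(==) → 0 vs -10 = False. Stack: [False]
POP_JUMP_IF_FALSE → pop False; jump. Stack: []
LOAD_FAST b → push -10. Stack: [-10]
LOAD_CONST → push 5. Stack: [-10, 5]
BINARY_OP | → -10 | 5 = -9. Stack: [-9]
LOAD_FAST_LOAD_FAST r,b → push 0,-10. Stack: [-9, 0, -10]
BINARY_OP // → 0 // -10 = 0. Stack: [-9, 0]
BINARY_OP - → -9 - 0 = -9. Stack: [-9]
STORE_FAST n → n=-9. Stack: []
LOAD_FAST n → push -9. Stack: [-9]
RETURN_VALUE → return -9.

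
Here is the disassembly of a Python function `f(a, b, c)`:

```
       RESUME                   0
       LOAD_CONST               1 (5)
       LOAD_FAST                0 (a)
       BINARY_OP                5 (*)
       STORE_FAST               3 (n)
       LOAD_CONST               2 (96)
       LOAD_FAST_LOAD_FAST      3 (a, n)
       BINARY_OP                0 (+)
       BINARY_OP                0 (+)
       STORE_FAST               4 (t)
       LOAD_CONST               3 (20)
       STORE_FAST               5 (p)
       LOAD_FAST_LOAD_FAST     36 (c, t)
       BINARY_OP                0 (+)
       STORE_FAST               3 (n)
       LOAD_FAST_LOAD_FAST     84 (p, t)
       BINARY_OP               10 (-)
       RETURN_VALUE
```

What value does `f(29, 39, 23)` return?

-250

LOAD_CONST → push 5. Stack: [5]
LOAD_FAST a → push 29. Stack: [5, 29]
BINARY_OP * → 5 * 29 = 145. Stack: [145]
STORE_FAST n → n=145. Stack: []
LOAD_CONST → push 96. Stack: [96]
LOAD_FAST_LOAD_FAST a,n → push 29,145. Stack: [96, 29, 145]
BINARY_OP + → 29 + 145 = 174. Stack: [96, 174]
BINARY_OP + → 96 + 174 = 270. Stack: [270]
STORE_FAST t → t=270. Stack: []
LOAD_CONST → push 20. Stack: [20]
STORE_FAST p → p=20. Stack: []
LOAD_FAST_LOAD_FAST c,t → push 23,270. Stack: [23, 270]
BINARY_OP + → 23 + 270 = 293. Stack: [293]
STORE_FAST n → n=293. Stack: []
LOAD_FAST_LOAD_FAST p,t → push 20,270. Stack: [20, 270]
BINARY_OP - → 20 - 270 = -250. Stack: [-250]
RETURN_VALUE → return -250.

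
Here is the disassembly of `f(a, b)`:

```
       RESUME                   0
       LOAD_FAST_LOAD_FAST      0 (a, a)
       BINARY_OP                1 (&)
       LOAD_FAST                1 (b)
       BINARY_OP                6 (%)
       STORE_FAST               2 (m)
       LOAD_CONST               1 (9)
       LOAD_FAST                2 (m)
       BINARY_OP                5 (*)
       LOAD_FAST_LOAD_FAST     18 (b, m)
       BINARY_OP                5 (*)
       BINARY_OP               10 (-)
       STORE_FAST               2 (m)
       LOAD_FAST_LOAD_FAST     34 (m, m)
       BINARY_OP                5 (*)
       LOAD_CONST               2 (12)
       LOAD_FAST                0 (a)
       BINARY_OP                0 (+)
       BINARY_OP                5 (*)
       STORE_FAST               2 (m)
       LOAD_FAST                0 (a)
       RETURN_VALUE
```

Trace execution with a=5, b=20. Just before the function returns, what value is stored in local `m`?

LOAD_FAST_LOAD_FAST a,a → push 5,5. Stack: [5, 5]
BINARY_OP & → 5 & 5 = 5. Stack: [5]
LOAD_FAST b → push 20. Stack: [5, 20]
BINARY_OP % → 5 % 20 = 5. Stack: [5]
STORE_FAST m → m=5. Stack: []
LOAD_CONST → push 9. Stack: [9]
LOAD_FAST m → push 5. Stack: [9, 5]
BINARY_OP * → 9 * 5 = 45. Stack: [45]
LOAD_FAST_LOAD_FAST b,m → push 20,5. Stack: [45, 20, 5]
BINARY_OP * → 20 * 5 = 100. Stack: [45, 100]
BINARY_OP - → 45 - 100 = -55. Stack: [-55]
STORE_FAST m → m=-55. Stack: []
LOAD_FAST_LOAD_FAST m,m → push -55,-55. Stack: [-55, -55]
BINARY_OP * → -55 * -55 = 3025. Stack: [3025]
LOAD_CONST → push 12. Stack: [3025, 12]
LOAD_FAST a → push 5. Stack: [3025, 12, 5]
BINARY_OP + → 12 + 5 = 17. Stack: [3025, 17]
BINARY_OP * → 3025 * 17 = 51425. Stack: [51425]
STORE_FAST m → m=51425. Stack: []
LOAD_FAST a → push 5. Stack: [5]
RETURN_VALUE → return 5.

51425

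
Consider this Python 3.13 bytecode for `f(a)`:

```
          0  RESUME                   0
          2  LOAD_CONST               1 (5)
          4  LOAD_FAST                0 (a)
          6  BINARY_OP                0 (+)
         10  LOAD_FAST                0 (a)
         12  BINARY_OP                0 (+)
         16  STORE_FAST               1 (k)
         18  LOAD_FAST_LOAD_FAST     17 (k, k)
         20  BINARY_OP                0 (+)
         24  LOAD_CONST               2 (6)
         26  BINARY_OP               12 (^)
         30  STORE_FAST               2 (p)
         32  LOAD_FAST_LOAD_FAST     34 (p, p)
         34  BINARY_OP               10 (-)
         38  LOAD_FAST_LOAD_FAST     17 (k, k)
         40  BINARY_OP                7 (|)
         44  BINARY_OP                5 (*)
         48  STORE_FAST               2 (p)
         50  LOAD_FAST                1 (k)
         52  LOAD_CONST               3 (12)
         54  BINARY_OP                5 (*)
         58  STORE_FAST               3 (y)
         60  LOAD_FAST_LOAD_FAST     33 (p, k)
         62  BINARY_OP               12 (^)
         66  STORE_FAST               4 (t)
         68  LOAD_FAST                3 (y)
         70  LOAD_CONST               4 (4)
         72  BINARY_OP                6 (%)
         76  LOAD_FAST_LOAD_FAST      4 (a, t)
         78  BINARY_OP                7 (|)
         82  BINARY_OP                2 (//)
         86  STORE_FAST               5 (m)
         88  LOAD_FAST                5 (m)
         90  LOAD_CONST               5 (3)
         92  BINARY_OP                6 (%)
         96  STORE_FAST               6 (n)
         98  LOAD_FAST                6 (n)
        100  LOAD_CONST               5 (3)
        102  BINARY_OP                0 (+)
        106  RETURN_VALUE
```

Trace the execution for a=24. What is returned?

3

LOAD_CONST → push 5. Stack: [5]
LOAD_FAST a → push 24. Stack: [5, 24]
BINARY_OP + → 5 + 24 = 29. Stack: [29]
LOAD_FAST a → push 24. Stack: [29, 24]
BINARY_OP + → 29 + 24 = 53. Stack: [53]
STORE_FAST k → k=53. Stack: []
LOAD_FAST_LOAD_FAST k,k → push 53,53. Stack: [53, 53]
BINARY_OP + → 53 + 53 = 106. Stack: [106]
LOAD_CONST → push 6. Stack: [106, 6]
BINARY_OP ^ → 106 ^ 6 = 108. Stack: [108]
STORE_FAST p → p=108. Stack: []
LOAD_FAST_LOAD_FAST p,p → push 108,108. Stack: [108, 108]
BINARY_OP - → 108 - 108 = 0. Stack: [0]
LOAD_FAST_LOAD_FAST k,k → push 53,53. Stack: [0, 53, 53]
BINARY_OP | → 53 | 53 = 53. Stack: [0, 53]
BINARY_OP * → 0 * 53 = 0. Stack: [0]
STORE_FAST p → p=0. Stack: []
LOAD_FAST k → push 53. Stack: [53]
LOAD_CONST → push 12. Stack: [53, 12]
BINARY_OP * → 53 * 12 = 636. Stack: [636]
STORE_FAST y → y=636. Stack: []
LOAD_FAST_LOAD_FAST p,k → push 0,53. Stack: [0, 53]
BINARY_OP ^ → 0 ^ 53 = 53. Stack: [53]
STORE_FAST t → t=53. Stack: []
LOAD_FAST y → push 636. Stack: [636]
LOAD_CONST → push 4. Stack: [636, 4]
BINARY_OP % → 636 % 4 = 0. Stack: [0]
LOAD_FAST_LOAD_FAST a,t → push 24,53. Stack: [0, 24, 53]
BINARY_OP | → 24 | 53 = 61. Stack: [0, 61]
BINARY_OP // → 0 // 61 = 0. Stack: [0]
STORE_FAST m → m=0. Stack: []
LOAD_FAST m → push 0. Stack: [0]
LOAD_CONST → push 3. Stack: [0, 3]
BINARY_OP % → 0 % 3 = 0. Stack: [0]
STORE_FAST n → n=0. Stack: []
LOAD_FAST n → push 0. Stack: [0]
LOAD_CONST → push 3. Stack: [0, 3]
BINARY_OP + → 0 + 3 = 3. Stack: [3]
RETURN_VALUE → return 3.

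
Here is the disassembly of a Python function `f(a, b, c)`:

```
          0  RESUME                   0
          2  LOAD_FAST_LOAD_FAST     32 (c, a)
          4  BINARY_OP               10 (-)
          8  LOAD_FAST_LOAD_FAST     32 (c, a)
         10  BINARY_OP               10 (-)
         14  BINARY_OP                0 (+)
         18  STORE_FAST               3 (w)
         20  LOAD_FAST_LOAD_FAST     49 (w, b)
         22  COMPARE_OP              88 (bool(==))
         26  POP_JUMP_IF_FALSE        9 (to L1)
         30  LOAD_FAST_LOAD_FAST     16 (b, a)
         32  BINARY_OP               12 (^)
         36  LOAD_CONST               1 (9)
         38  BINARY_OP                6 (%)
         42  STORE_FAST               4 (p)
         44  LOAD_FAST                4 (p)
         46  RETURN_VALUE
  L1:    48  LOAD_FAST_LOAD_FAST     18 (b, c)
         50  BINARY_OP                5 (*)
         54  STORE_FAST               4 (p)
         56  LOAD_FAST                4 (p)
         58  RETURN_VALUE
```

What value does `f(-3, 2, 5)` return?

LOAD_FAST_LOAD_FAST c,a → push 5,-3. Stack: [5, -3]
BINARY_OP - → 5 - -3 = 8. Stack: [8]
LOAD_FAST_LOAD_FAST c,a → push 5,-3. Stack: [8, 5, -3]
BINARY_OP - → 5 - -3 = 8. Stack: [8, 8]
BINARY_OP + → 8 + 8 = 16. Stack: [16]
STORE_FAST w → w=16. Stack: []
LOAD_FAST_LOAD_FAST w,b → push 16,2. Stack: [16, 2]
COMPARE_OP bool(==) → 16 vs 2 = False. Stack: [False]
POP_JUMP_IF_FALSE → pop False; jump. Stack: []
LOAD_FAST_LOAD_FAST b,c → push 2,5. Stack: [2, 5]
BINARY_OP * → 2 * 5 = 10. Stack: [10]
STORE_FAST p → p=10. Stack: []
LOAD_FAST p → push 10. Stack: [10]
RETURN_VALUE → return 10.

10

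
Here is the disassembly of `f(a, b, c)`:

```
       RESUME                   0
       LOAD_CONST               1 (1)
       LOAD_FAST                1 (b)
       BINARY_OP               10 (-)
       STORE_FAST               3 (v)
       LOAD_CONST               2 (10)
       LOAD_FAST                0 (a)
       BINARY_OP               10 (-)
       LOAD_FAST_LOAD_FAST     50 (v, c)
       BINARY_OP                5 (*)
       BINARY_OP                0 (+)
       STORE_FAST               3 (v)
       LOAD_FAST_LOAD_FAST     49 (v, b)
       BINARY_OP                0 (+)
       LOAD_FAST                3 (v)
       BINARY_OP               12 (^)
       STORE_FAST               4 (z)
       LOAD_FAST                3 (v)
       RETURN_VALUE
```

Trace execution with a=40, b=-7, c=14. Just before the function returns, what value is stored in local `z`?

25

LOAD_CONST → push 1. Stack: [1]
LOAD_FAST b → push -7. Stack: [1, -7]
BINARY_OP - → 1 - -7 = 8. Stack: [8]
STORE_FAST v → v=8. Stack: []
LOAD_CONST → push 10. Stack: [10]
LOAD_FAST a → push 40. Stack: [10, 40]
BINARY_OP - → 10 - 40 = -30. Stack: [-30]
LOAD_FAST_LOAD_FAST v,c → push 8,14. Stack: [-30, 8, 14]
BINARY_OP * → 8 * 14 = 112. Stack: [-30, 112]
BINARY_OP + → -30 + 112 = 82. Stack: [82]
STORE_FAST v → v=82. Stack: []
LOAD_FAST_LOAD_FAST v,b → push 82,-7. Stack: [82, -7]
BINARY_OP + → 82 + -7 = 75. Stack: [75]
LOAD_FAST v → push 82. Stack: [75, 82]
BINARY_OP ^ → 75 ^ 82 = 25. Stack: [25]
STORE_FAST z → z=25. Stack: []
LOAD_FAST v → push 82. Stack: [82]
RETURN_VALUE → return 82.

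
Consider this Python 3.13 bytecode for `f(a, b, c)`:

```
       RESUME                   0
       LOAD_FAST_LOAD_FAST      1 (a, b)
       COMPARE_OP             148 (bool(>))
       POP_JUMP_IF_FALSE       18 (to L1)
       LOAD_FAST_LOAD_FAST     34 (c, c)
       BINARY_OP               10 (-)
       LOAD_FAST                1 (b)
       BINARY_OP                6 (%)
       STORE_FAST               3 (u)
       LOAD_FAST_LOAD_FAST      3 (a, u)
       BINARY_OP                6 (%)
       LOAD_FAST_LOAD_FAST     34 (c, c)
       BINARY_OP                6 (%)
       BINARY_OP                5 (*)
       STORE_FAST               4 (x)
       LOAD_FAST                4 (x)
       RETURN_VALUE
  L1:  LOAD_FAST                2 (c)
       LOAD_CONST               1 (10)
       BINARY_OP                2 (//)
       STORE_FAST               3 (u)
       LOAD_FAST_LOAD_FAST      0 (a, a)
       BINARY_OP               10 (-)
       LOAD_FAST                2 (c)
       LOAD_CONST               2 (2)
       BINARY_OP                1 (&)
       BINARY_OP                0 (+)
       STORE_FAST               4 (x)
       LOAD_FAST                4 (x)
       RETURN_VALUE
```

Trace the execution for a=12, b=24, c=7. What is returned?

LOAD_FAST_LOAD_FAST a,b → push 12,24. Stack: [12, 24]
COMPARE_OP bool(>) → 12 vs 24 = False. Stack: [False]
POP_JUMP_IF_FALSE → pop False; jump. Stack: []
LOAD_FAST c → push 7. Stack: [7]
LOAD_CONST → push 10. Stack: [7, 10]
BINARY_OP // → 7 // 10 = 0. Stack: [0]
STORE_FAST u → u=0. Stack: []
LOAD_FAST_LOAD_FAST a,a → push 12,12. Stack: [12, 12]
BINARY_OP - → 12 - 12 = 0. Stack: [0]
LOAD_FAST c → push 7. Stack: [0, 7]
LOAD_CONST → push 2. Stack: [0, 7, 2]
BINARY_OP & → 7 & 2 = 2. Stack: [0, 2]
BINARY_OP + → 0 + 2 = 2. Stack: [2]
STORE_FAST x → x=2. Stack: []
LOAD_FAST x → push 2. Stack: [2]
RETURN_VALUE → return 2.

2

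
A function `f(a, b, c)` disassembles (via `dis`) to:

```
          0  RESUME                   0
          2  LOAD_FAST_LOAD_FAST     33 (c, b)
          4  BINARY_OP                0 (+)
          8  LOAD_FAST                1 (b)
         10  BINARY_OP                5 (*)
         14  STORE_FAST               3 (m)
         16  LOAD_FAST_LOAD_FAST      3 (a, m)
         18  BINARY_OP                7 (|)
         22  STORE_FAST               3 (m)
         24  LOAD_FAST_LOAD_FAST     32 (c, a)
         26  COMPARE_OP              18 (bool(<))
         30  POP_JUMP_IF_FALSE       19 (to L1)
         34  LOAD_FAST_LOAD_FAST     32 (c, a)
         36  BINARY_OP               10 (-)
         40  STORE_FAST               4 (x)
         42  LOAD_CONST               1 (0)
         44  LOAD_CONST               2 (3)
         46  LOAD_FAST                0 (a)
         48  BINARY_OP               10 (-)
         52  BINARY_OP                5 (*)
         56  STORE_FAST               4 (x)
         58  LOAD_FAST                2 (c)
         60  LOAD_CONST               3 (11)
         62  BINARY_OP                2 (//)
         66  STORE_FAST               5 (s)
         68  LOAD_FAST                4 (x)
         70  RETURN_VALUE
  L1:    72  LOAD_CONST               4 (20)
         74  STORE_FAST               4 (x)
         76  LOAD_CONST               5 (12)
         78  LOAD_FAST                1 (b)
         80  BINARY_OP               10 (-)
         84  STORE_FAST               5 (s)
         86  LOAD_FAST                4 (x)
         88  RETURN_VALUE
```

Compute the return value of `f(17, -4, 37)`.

20

LOAD_FAST_LOAD_FAST c,b → push 37,-4. Stack: [37, -4]
BINARY_OP + → 37 + -4 = 33. Stack: [33]
LOAD_FAST b → push -4. Stack: [33, -4]
BINARY_OP * → 33 * -4 = -132. Stack: [-132]
STORE_FAST m → m=-132. Stack: []
LOAD_FAST_LOAD_FAST a,m → push 17,-132. Stack: [17, -132]
BINARY_OP | → 17 | -132 = -131. Stack: [-131]
STORE_FAST m → m=-131. Stack: []
LOAD_FAST_LOAD_FAST c,a → push 37,17. Stack: [37, 17]
COMPARE_OP bool(<) → 37 vs 17 = False. Stack: [False]
POP_JUMP_IF_FALSE → pop False; jump. Stack: []
LOAD_CONST → push 20. Stack: [20]
STORE_FAST x → x=20. Stack: []
LOAD_CONST → push 12. Stack: [12]
LOAD_FAST b → push -4. Stack: [12, -4]
BINARY_OP - → 12 - -4 = 16. Stack: [16]
STORE_FAST s → s=16. Stack: []
LOAD_FAST x → push 20. Stack: [20]
RETURN_VALUE → return 20.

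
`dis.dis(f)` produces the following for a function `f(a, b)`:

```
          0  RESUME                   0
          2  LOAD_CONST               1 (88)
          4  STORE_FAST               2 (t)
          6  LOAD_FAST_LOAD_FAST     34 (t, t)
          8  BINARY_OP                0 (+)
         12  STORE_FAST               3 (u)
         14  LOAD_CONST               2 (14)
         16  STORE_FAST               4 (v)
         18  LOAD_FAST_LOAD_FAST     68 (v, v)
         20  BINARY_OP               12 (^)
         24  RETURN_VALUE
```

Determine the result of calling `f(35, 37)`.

0

LOAD_CONST → push 88. Stack: [88]
STORE_FAST t → t=88. Stack: []
LOAD_FAST_LOAD_FAST t,t → push 88,88. Stack: [88, 88]
BINARY_OP + → 88 + 88 = 176. Stack: [176]
STORE_FAST u → u=176. Stack: []
LOAD_CONST → push 14. Stack: [14]
STORE_FAST v → v=14. Stack: []
LOAD_FAST_LOAD_FAST v,v → push 14,14. Stack: [14, 14]
BINARY_OP ^ → 14 ^ 14 = 0. Stack: [0]
RETURN_VALUE → return 0.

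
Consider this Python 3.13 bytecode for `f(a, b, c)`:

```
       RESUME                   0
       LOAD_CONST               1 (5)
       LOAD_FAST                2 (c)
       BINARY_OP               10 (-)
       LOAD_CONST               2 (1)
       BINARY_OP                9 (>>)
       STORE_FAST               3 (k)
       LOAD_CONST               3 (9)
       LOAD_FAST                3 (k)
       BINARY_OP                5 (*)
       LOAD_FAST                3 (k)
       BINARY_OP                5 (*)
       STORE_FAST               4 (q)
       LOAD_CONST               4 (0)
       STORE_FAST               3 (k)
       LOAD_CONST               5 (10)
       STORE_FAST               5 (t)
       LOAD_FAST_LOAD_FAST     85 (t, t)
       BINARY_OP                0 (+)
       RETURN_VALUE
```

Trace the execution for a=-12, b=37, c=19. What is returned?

20

LOAD_CONST → push 5. Stack: [5]
LOAD_FAST c → push 19. Stack: [5, 19]
BINARY_OP - → 5 - 19 = -14. Stack: [-14]
LOAD_CONST → push 1. Stack: [-14, 1]
BINARY_OP >> → -14 >> 1 = -7. Stack: [-7]
STORE_FAST k → k=-7. Stack: []
LOAD_CONST → push 9. Stack: [9]
LOAD_FAST k → push -7. Stack: [9, -7]
BINARY_OP * → 9 * -7 = -63. Stack: [-63]
LOAD_FAST k → push -7. Stack: [-63, -7]
BINARY_OP * → -63 * -7 = 441. Stack: [441]
STORE_FAST q → q=441. Stack: []
LOAD_CONST → push 0. Stack: [0]
STORE_FAST k → k=0. Stack: []
LOAD_CONST → push 10. Stack: [10]
STORE_FAST t → t=10. Stack: []
LOAD_FAST_LOAD_FAST t,t → push 10,10. Stack: [10, 10]
BINARY_OP + → 10 + 10 = 20. Stack: [20]
RETURN_VALUE → return 20.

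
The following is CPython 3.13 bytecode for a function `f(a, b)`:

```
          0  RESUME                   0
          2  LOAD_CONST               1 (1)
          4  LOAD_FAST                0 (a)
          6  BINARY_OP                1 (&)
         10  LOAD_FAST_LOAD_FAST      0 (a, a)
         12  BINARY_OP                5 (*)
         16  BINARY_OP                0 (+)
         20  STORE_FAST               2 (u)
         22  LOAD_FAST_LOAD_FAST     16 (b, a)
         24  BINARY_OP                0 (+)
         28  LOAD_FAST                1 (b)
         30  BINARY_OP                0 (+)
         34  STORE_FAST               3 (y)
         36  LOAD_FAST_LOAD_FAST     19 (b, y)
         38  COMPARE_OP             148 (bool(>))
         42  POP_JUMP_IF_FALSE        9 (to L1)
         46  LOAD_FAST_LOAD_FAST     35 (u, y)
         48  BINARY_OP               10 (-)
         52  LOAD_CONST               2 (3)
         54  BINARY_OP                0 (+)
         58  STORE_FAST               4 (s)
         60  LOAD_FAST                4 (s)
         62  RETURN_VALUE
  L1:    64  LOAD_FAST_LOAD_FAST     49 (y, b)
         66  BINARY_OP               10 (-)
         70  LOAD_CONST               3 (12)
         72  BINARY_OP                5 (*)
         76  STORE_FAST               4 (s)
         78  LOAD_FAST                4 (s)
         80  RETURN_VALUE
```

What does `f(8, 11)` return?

228

LOAD_CONST → push 1. Stack: [1]
LOAD_FAST a → push 8. Stack: [1, 8]
BINARY_OP & → 1 & 8 = 0. Stack: [0]
LOAD_FAST_LOAD_FAST a,a → push 8,8. Stack: [0, 8, 8]
BINARY_OP * → 8 * 8 = 64. Stack: [0, 64]
BINARY_OP + → 0 + 64 = 64. Stack: [64]
STORE_FAST u → u=64. Stack: []
LOAD_FAST_LOAD_FAST b,a → push 11,8. Stack: [11, 8]
BINARY_OP + → 11 + 8 = 19. Stack: [19]
LOAD_FAST b → push 11. Stack: [19, 11]
BINARY_OP + → 19 + 11 = 30. Stack: [30]
STORE_FAST y → y=30. Stack: []
LOAD_FAST_LOAD_FAST b,y → push 11,30. Stack: [11, 30]
COMPARE_OP bool(>) → 11 vs 30 = False. Stack: [False]
POP_JUMP_IF_FALSE → pop False; jump. Stack: []
LOAD_FAST_LOAD_FAST y,b → push 30,11. Stack: [30, 11]
BINARY_OP - → 30 - 11 = 19. Stack: [19]
LOAD_CONST → push 12. Stack: [19, 12]
BINARY_OP * → 19 * 12 = 228. Stack: [228]
STORE_FAST s → s=228. Stack: []
LOAD_FAST s → push 228. Stack: [228]
RETURN_VALUE → return 228.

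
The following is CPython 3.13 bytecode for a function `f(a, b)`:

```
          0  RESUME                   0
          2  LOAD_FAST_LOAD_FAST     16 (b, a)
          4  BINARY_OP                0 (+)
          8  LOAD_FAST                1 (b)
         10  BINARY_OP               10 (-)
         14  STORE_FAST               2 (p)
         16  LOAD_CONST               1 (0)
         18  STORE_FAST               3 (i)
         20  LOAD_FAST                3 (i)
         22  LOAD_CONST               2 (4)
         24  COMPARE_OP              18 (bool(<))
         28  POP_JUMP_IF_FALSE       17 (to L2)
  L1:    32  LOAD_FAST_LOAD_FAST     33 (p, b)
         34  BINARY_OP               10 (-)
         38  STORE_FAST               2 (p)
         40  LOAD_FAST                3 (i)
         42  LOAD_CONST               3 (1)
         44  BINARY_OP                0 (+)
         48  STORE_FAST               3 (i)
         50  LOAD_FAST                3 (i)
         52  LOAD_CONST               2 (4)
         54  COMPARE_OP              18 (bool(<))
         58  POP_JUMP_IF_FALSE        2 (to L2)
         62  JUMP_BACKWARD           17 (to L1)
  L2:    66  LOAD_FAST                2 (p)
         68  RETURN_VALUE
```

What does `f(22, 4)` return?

LOAD_FAST_LOAD_FAST b,a → push 4,22. Stack: [4, 22]
BINARY_OP + → 4 + 22 = 26. Stack: [26]
LOAD_FAST b → push 4. Stack: [26, 4]
BINARY_OP - → 26 - 4 = 22. Stack: [22]
STORE_FAST p → p=22. Stack: []
LOAD_CONST → push 0. Stack: [0]
STORE_FAST i → i=0. Stack: []
LOAD_FAST i → push 0. Stack: [0]
LOAD_CONST → push 4. Stack: [0, 4]
COMPARE_OP bool(<) → 0 vs 4 = True. Stack: [True]
POP_JUMP_IF_FALSE → pop True; no jump. Stack: []
LOAD_FAST_LOAD_FAST p,b → push 22,4. Stack: [22, 4]
BINARY_OP - → 22 - 4 = 18. Stack: [18]
STORE_FAST p → p=18. Stack: []
LOAD_FAST i → push 0. Stack: [0]
LOAD_CONST → push 1. Stack: [0, 1]
BINARY_OP + → 0 + 1 = 1. Stack: [1]
STORE_FAST i → i=1. Stack: []
LOAD_FAST i → push 1. Stack: [1]
LOAD_CONST → push 4. Stack: [1, 4]
COMPARE_OP bool(<) → 1 vs 4 = True. Stack: [True]
POP_JUMP_IF_FALSE → pop True; no jump. Stack: []
LOAD_FAST_LOAD_FAST p,b → push 18,4. Stack: [18, 4]
BINARY_OP - → 18 - 4 = 14. Stack: [14]
STORE_FAST p → p=14. Stack: []
LOAD_FAST i → push 1. Stack: [1]
LOAD_CONST → push 1. Stack: [1, 1]
BINARY_OP + → 1 + 1 = 2. Stack: [2]
STORE_FAST i → i=2. Stack: []
LOAD_FAST i → push 2. Stack: [2]
LOAD_CONST → push 4. Stack: [2, 4]
COMPARE_OP bool(<) → 2 vs 4 = True. Stack: [True]
POP_JUMP_IF_FALSE → pop True; no jump. Stack: []
LOAD_FAST_LOAD_FAST p,b → push 14,4. Stack: [14, 4]
BINARY_OP - → 14 - 4 = 10. Stack: [10]
STORE_FAST p → p=10. Stack: []
LOAD_FAST i → push 2. Stack: [2]
LOAD_CONST → push 1. Stack: [2, 1]
BINARY_OP + → 2 + 1 = 3. Stack: [3]
STORE_FAST i → i=3. Stack: []
LOAD_FAST i → push 3. Stack: [3]
LOAD_CONST → push 4. Stack: [3, 4]
COMPARE_OP bool(<) → 3 vs 4 = True. Stack: [True]
POP_JUMP_IF_FALSE → pop True; no jump. Stack: []
LOAD_FAST_LOAD_FAST p,b → push 10,4. Stack: [10, 4]
BINARY_OP - → 10 - 4 = 6. Stack: [6]
STORE_FAST p → p=6. Stack: []
LOAD_FAST i → push 3. Stack: [3]
LOAD_CONST → push 1. Stack: [3, 1]
BINARY_OP + → 3 + 1 = 4. Stack: [4]
STORE_FAST i → i=4. Stack: []
LOAD_FAST i → push 4. Stack: [4]
LOAD_CONST → push 4. Stack: [4, 4]
COMPARE_OP bool(<) → 4 vs 4 = False. Stack: [False]
POP_JUMP_IF_FALSE → pop False; jump. Stack: []
LOAD_FAST p → push 6. Stack: [6]
RETURN_VALUE → return 6.

6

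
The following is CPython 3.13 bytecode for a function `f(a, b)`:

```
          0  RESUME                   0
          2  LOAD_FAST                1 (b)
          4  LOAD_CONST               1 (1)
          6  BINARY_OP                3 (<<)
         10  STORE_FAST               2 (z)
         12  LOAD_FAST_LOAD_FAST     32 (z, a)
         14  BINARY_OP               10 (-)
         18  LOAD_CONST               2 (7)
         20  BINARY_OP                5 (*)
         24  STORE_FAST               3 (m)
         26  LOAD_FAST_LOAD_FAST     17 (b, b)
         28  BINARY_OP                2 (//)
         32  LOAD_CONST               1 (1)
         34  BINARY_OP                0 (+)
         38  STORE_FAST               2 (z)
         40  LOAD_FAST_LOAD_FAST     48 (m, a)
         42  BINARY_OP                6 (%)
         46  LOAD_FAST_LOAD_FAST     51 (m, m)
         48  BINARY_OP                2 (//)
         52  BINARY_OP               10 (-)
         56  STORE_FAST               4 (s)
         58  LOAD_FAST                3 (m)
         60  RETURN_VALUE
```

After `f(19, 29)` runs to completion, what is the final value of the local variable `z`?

LOAD_FAST b → push 29. Stack: [29]
LOAD_CONST → push 1. Stack: [29, 1]
BINARY_OP << → 29 << 1 = 58. Stack: [58]
STORE_FAST z → z=58. Stack: []
LOAD_FAST_LOAD_FAST z,a → push 58,19. Stack: [58, 19]
BINARY_OP - → 58 - 19 = 39. Stack: [39]
LOAD_CONST → push 7. Stack: [39, 7]
BINARY_OP * → 39 * 7 = 273. Stack: [273]
STORE_FAST m → m=273. Stack: []
LOAD_FAST_LOAD_FAST b,b → push 29,29. Stack: [29, 29]
BINARY_OP // → 29 // 29 = 1. Stack: [1]
LOAD_CONST → push 1. Stack: [1, 1]
BINARY_OP + → 1 + 1 = 2. Stack: [2]
STORE_FAST z → z=2. Stack: []
LOAD_FAST_LOAD_FAST m,a → push 273,19. Stack: [273, 19]
BINARY_OP % → 273 % 19 = 7. Stack: [7]
LOAD_FAST_LOAD_FAST m,m → push 273,273. Stack: [7, 273, 273]
BINARY_OP // → 273 // 273 = 1. Stack: [7, 1]
BINARY_OP - → 7 - 1 = 6. Stack: [6]
STORE_FAST s → s=6. Stack: []
LOAD_FAST m → push 273. Stack: [273]
RETURN_VALUE → return 273.

2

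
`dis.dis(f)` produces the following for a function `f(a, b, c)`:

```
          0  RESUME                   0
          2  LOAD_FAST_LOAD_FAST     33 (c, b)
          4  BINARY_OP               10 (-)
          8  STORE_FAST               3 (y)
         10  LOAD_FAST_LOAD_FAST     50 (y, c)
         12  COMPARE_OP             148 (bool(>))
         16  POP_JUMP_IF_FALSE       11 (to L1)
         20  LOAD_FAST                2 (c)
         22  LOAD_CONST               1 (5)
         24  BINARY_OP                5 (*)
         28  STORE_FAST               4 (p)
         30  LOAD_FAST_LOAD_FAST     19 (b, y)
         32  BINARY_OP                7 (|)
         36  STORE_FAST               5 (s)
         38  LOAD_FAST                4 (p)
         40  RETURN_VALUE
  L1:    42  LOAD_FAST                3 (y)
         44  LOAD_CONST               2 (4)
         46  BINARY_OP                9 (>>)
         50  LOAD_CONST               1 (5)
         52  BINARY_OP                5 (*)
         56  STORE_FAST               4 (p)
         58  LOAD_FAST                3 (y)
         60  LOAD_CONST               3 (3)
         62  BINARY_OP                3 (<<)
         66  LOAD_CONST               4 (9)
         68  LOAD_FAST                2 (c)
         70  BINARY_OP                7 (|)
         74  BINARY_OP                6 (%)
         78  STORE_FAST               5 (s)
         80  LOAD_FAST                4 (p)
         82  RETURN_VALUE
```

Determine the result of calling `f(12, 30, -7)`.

LOAD_FAST_LOAD_FAST c,b → push -7,30. Stack: [-7, 30]
BINARY_OP - → -7 - 30 = -37. Stack: [-37]
STORE_FAST y → y=-37. Stack: []
LOAD_FAST_LOAD_FAST y,c → push -37,-7. Stack: [-37, -7]
COMPARE_OP bool(>) → -37 vs -7 = False. Stack: [False]
POP_JUMP_IF_FALSE → pop False; jump. Stack: []
LOAD_FAST y → push -37. Stack: [-37]
LOAD_CONST → push 4. Stack: [-37, 4]
BINARY_OP >> → -37 >> 4 = -3. Stack: [-3]
LOAD_CONST → push 5. Stack: [-3, 5]
BINARY_OP * → -3 * 5 = -15. Stack: [-15]
STORE_FAST p → p=-15. Stack: []
LOAD_FAST y → push -37. Stack: [-37]
LOAD_CONST → push 3. Stack: [-37, 3]
BINARY_OP << → -37 << 3 = -296. Stack: [-296]
LOAD_CONST → push 9. Stack: [-296, 9]
LOAD_FAST c → push -7. Stack: [-296, 9, -7]
BINARY_OP | → 9 | -7 = -7. Stack: [-296, -7]
BINARY_OP % → -296 % -7 = -2. Stack: [-2]
STORE_FAST s → s=-2. Stack: []
LOAD_FAST p → push -15. Stack: [-15]
RETURN_VALUE → return -15.

-15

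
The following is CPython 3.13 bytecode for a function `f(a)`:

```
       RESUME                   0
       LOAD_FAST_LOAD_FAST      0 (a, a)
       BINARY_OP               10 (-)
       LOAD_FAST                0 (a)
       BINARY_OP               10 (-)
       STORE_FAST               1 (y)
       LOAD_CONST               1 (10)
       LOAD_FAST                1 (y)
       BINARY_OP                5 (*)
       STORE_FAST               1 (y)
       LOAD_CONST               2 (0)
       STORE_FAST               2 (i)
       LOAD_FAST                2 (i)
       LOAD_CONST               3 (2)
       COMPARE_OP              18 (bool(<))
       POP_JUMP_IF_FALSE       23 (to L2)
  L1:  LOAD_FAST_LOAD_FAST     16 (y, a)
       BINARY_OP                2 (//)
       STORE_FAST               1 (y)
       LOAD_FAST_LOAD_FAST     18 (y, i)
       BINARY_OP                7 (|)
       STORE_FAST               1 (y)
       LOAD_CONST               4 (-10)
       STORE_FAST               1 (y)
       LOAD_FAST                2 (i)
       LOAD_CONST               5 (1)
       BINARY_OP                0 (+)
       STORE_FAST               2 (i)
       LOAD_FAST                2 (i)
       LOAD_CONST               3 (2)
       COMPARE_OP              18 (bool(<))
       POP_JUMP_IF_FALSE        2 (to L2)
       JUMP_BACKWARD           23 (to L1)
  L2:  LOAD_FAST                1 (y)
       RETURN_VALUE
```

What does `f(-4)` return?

-10

LOAD_FAST_LOAD_FAST a,a → push -4,-4. Stack: [-4, -4]
BINARY_OP - → -4 - -4 = 0. Stack: [0]
LOAD_FAST a → push -4. Stack: [0, -4]
BINARY_OP - → 0 - -4 = 4. Stack: [4]
STORE_FAST y → y=4. Stack: []
LOAD_CONST → push 10. Stack: [10]
LOAD_FAST y → push 4. Stack: [10, 4]
BINARY_OP * → 10 * 4 = 40. Stack: [40]
STORE_FAST y → y=40. Stack: []
LOAD_CONST → push 0. Stack: [0]
STORE_FAST i → i=0. Stack: []
LOAD_FAST i → push 0. Stack: [0]
LOAD_CONST → push 2. Stack: [0, 2]
COMPARE_OP bool(<) → 0 vs 2 = True. Stack: [True]
POP_JUMP_IF_FALSE → pop True; no jump. Stack: []
LOAD_FAST_LOAD_FAST y,a → push 40,-4. Stack: [40, -4]
BINARY_OP // → 40 // -4 = -10. Stack: [-10]
STORE_FAST y → y=-10. Stack: []
LOAD_FAST_LOAD_FAST y,i → push -10,0. Stack: [-10, 0]
BINARY_OP | → -10 | 0 = -10. Stack: [-10]
STORE_FAST y → y=-10. Stack: []
LOAD_CONST → push -10. Stack: [-10]
STORE_FAST y → y=-10. Stack: []
LOAD_FAST i → push 0. Stack: [0]
LOAD_CONST → push 1. Stack: [0, 1]
BINARY_OP + → 0 + 1 = 1. Stack: [1]
STORE_FAST i → i=1. Stack: []
LOAD_FAST i → push 1. Stack: [1]
LOAD_CONST → push 2. Stack: [1, 2]
COMPARE_OP bool(<) → 1 vs 2 = True. Stack: [True]
POP_JUMP_IF_FALSE → pop True; no jump. Stack: []
LOAD_FAST_LOAD_FAST y,a → push -10,-4. Stack: [-10, -4]
BINARY_OP // → -10 // -4 = 2. Stack: [2]
STORE_FAST y → y=2. Stack: []
LOAD_FAST_LOAD_FAST y,i → push 2,1. Stack: [2, 1]
BINARY_OP | → 2 | 1 = 3. Stack: [3]
STORE_FAST y → y=3. Stack: []
LOAD_CONST → push -10. Stack: [-10]
STORE_FAST y → y=-10. Stack: []
LOAD_FAST i → push 1. Stack: [1]
LOAD_CONST → push 1. Stack: [1, 1]
BINARY_OP + → 1 + 1 = 2. Stack: [2]
STORE_FAST i → i=2. Stack: []
LOAD_FAST i → push 2. Stack: [2]
LOAD_CONST → push 2. Stack: [2, 2]
COMPARE_OP bool(<) → 2 vs 2 = False. Stack: [False]
POP_JUMP_IF_FALSE → pop False; jump. Stack: []
LOAD_FAST y → push -10. Stack: [-10]
RETURN_VALUE → return -10.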